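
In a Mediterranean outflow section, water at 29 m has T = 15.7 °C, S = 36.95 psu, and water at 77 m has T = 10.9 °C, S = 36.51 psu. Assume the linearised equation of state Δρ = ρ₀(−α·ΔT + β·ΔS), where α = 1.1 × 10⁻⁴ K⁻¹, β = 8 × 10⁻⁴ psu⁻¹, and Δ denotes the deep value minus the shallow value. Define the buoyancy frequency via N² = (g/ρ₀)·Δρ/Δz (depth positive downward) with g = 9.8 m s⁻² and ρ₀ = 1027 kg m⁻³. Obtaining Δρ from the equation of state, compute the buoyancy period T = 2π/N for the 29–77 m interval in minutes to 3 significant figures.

ΔT = -4.8 K, ΔS = -0.44 psu (deep − shallow).
Δρ/ρ₀ = −αΔT + βΔS = 5.28 × 10⁻⁴ − 3.52 × 10⁻⁴ = 1.76 × 10⁻⁴, so Δρ ≈ 0.1808 kg m⁻³.
N² = (g/ρ₀)·Δρ/Δz = g·(Δρ/ρ₀)/Δz = 9.8 × 1.76 × 10⁻⁴ / 48 = 3.5933 × 10⁻⁵ s⁻².
N = √(3.5933 × 10⁻⁵) = 5.9944 × 10⁻³ rad s⁻¹ → T = 2π/N = 1.0482 × 10³ s = 17.470 min ≈ 17.5 min.

17.5 min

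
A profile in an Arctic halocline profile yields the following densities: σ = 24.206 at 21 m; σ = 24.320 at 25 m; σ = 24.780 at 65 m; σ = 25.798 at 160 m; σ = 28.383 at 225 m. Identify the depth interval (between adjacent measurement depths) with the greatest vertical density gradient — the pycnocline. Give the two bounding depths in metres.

160–225 m

Compute the density gradient over each adjacent pair:
  21–25 m: Δρ/Δz = 0.114/4 = 0.029 kg m⁻⁴
  25–65 m: Δρ/Δz = 0.460/40 = 0.011 kg m⁻⁴
  65–160 m: Δρ/Δz = 1.018/95 = 0.011 kg m⁻⁴
  160–225 m: Δρ/Δz = 2.585/65 = 0.040 kg m⁻⁴
The largest gradient is in the 160–225 m interval — the pycnocline.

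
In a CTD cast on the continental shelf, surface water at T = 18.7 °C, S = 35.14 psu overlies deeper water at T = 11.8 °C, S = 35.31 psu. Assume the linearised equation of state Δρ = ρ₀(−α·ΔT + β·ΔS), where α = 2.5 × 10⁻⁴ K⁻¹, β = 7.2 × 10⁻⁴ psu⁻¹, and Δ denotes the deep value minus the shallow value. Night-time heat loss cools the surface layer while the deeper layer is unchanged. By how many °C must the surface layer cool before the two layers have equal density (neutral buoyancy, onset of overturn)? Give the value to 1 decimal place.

7.4 °C

Neutral buoyancy requires Δρ = 0, i.e. −α(T_deep − T_surf′) + β(S_deep − S_surf) = 0.
T_surf′ = T_deep − (β/α)·ΔS = 11.8 − (7.2 × 10⁻⁴/2.5 × 10⁻⁴)·(+0.17) = 11.310 °C.
Cooling required: 18.7 − (11.310) = 7.390 °C.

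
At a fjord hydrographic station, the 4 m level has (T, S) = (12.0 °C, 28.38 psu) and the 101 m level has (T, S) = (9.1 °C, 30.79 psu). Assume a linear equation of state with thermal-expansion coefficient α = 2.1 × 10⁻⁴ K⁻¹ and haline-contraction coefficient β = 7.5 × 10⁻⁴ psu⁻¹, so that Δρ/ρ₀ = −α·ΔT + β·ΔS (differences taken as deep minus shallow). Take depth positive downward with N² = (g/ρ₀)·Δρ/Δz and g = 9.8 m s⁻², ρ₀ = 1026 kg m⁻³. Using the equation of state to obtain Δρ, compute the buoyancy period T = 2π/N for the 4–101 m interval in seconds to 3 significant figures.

ΔT = -2.9 K, ΔS = +2.41 psu (deep − shallow).
Δρ/ρ₀ = −αΔT + βΔS = 6.09 × 10⁻⁴ + 1.8075 × 10⁻³ = 2.4165 × 10⁻³, so Δρ ≈ 2.479 kg m⁻³.
N² = (g/ρ₀)·Δρ/Δz = g·(Δρ/ρ₀)/Δz = 9.8 × 2.4165 × 10⁻³ / 97 = 2.4414 × 10⁻⁴ s⁻².
N = √(2.4414 × 10⁻⁴) = 0.015625 rad s⁻¹ → T = 2π/N = 402.12 s ≈ 402 s.

402 s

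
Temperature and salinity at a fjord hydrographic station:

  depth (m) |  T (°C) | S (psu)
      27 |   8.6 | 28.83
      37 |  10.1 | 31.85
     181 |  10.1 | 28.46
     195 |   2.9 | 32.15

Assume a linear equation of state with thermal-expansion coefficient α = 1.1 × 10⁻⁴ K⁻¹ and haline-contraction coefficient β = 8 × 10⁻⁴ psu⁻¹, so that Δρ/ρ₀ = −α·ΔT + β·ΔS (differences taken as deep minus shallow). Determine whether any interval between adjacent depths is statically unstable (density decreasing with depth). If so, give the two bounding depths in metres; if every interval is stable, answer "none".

37–181 m

Evaluate Δρ/ρ₀ = −αΔT + βΔS across each adjacent pair:
  27–37 m: −αΔT+βΔS = −(1.1 × 10⁻⁴)(+1.5)+(8 × 10⁻⁴)(+3.02) = 2.3 × 10⁻³ → stable
  37–181 m: −αΔT+βΔS = −(1.1 × 10⁻⁴)(+0.0)+(8 × 10⁻⁴)(-3.39) = -2.7 × 10⁻³ → UNSTABLE
  181–195 m: −αΔT+βΔS = −(1.1 × 10⁻⁴)(-7.2)+(8 × 10⁻⁴)(+3.69) = 3.7 × 10⁻³ → stable
The 37–181 m interval has Δρ < 0: lighter water underlies denser water.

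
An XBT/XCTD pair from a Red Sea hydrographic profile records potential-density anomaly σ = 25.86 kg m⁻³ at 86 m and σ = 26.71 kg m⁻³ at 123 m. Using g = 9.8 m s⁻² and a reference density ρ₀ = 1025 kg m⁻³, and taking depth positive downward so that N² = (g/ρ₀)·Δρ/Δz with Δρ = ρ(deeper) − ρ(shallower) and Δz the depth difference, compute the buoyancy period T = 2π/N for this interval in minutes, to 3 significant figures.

Δρ = 1026.71 − 1025.86 = 0.85 kg m⁻³ over Δz = 123 − 86 = 37 m.
N² = (9.8/1025) × (0.85/37) = 2.1964 × 10⁻⁴ s⁻².
N = √(2.1964 × 10⁻⁴) = 0.014820 rad s⁻¹, so T = 2π/N = 423.97 s = 7.0662 min ≈ 7.07 min.

7.07 min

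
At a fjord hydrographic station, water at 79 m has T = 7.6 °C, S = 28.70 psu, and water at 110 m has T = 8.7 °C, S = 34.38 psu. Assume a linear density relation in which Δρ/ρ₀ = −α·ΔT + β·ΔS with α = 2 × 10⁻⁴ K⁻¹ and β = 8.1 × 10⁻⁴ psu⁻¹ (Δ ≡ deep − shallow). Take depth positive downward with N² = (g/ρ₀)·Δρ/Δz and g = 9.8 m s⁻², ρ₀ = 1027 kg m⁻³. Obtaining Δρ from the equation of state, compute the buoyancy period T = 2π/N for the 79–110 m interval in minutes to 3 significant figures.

2.81 min

ΔT = +1.1 K, ΔS = +5.68 psu (deep − shallow).
Δρ/ρ₀ = −αΔT + βΔS = -2.20 × 10⁻⁴ + 4.6008 × 10⁻³ = 4.3808 × 10⁻³, so Δρ ≈ 4.499 kg m⁻³.
N² = (g/ρ₀)·Δρ/Δz = g·(Δρ/ρ₀)/Δz = 9.8 × 4.3808 × 10⁻³ / 31 = 1.3849 × 10⁻³ s⁻².
N = √(1.3849 × 10⁻³) = 0.037214 rad s⁻¹ → T = 2π/N = 168.84 s = 2.8140 min ≈ 2.81 min.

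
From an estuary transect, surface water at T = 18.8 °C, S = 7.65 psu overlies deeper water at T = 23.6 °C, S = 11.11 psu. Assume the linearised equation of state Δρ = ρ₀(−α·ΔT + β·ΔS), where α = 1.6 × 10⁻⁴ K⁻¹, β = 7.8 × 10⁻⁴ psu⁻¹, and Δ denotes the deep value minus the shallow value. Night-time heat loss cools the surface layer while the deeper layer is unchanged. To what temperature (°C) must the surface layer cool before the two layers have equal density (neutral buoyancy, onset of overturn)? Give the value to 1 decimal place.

6.7 °C

Neutral buoyancy requires Δρ = 0, i.e. −α(T_deep − T_surf′) + β(S_deep − S_surf) = 0.
T_surf′ = T_deep − (β/α)·ΔS = 23.6 − (7.8 × 10⁻⁴/1.6 × 10⁻⁴)·(+3.46) = 6.733 °C.
Cooling required: 18.8 − (6.733) = 12.067 °C.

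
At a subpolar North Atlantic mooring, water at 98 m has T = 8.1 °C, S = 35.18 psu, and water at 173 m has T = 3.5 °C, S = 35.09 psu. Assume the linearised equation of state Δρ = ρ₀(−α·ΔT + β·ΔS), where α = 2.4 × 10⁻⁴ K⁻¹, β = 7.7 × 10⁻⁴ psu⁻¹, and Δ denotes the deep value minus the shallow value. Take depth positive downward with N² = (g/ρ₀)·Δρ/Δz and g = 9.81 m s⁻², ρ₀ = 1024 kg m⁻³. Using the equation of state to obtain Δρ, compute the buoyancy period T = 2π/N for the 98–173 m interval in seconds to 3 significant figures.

ΔT = -4.6 K, ΔS = -0.09 psu (deep − shallow).
Δρ/ρ₀ = −αΔT + βΔS = 1.104 × 10⁻³ − 6.93 × 10⁻⁵ = 1.0347 × 10⁻³, so Δρ ≈ 1.060 kg m⁻³.
N² = (g/ρ₀)·Δρ/Δz = g·(Δρ/ρ₀)/Δz = 9.81 × 1.0347 × 10⁻³ / 75 = 1.3534 × 10⁻⁴ s⁻².
N = √(1.3534 × 10⁻⁴) = 0.011634 rad s⁻¹ → T = 2π/N = 540.07 s ≈ 540 s.

540 s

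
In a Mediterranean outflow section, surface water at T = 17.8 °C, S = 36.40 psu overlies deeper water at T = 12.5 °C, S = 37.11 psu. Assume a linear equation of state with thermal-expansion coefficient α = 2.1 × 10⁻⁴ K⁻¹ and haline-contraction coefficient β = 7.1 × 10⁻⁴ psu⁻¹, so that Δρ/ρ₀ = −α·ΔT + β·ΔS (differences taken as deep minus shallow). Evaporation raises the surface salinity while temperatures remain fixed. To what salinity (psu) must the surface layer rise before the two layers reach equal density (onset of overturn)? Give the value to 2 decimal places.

Neutral buoyancy requires −α(T_deep − T_surf) + β(S_deep − S_surf′) = 0.
S_surf′ = S_deep − (α/β)·ΔT = 37.11 − (2.1 × 10⁻⁴/7.1 × 10⁻⁴)·(-5.3) = 38.6776 psu.
Increase required: 38.6776 − 36.40 = 2.2776 psu.

38.68 psu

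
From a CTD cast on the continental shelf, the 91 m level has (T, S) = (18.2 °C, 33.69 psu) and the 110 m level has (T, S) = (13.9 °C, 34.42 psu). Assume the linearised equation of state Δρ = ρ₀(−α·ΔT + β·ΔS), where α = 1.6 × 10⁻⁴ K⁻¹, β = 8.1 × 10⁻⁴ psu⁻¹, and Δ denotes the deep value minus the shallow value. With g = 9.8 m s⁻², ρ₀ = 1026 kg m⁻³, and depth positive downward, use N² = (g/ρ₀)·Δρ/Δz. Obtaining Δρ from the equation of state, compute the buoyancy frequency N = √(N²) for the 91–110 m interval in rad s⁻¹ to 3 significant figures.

0.0257 rad s⁻¹

ΔT = -4.3 K, ΔS = +0.73 psu (deep − shallow).
Δρ/ρ₀ = −αΔT + βΔS = 6.88 × 10⁻⁴ + 5.913 × 10⁻⁴ = 1.2793 × 10⁻³, so Δρ ≈ 1.313 kg m⁻³.
N² = (g/ρ₀)·Δρ/Δz = g·(Δρ/ρ₀)/Δz = 9.8 × 1.2793 × 10⁻³ / 19 = 6.5985 × 10⁻⁴ s⁻².
N = √(6.5985 × 10⁻⁴) = 0.025688 rad s⁻¹ ≈ 0.0257 rad s⁻¹.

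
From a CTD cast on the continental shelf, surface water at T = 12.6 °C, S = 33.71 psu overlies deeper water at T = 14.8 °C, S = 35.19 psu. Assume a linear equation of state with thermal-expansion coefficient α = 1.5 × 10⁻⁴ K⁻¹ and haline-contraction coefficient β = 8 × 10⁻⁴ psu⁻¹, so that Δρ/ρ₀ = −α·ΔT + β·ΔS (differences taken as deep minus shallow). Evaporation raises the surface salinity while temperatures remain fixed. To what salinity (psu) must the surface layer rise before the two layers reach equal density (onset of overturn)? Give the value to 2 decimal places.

34.78 psu

Neutral buoyancy requires −α(T_deep − T_surf) + β(S_deep − S_surf′) = 0.
S_surf′ = S_deep − (α/β)·ΔT = 35.19 − (1.5 × 10⁻⁴/8 × 10⁻⁴)·(+2.2) = 34.7775 psu.
Increase required: 34.7775 − 33.71 = 1.0675 psu.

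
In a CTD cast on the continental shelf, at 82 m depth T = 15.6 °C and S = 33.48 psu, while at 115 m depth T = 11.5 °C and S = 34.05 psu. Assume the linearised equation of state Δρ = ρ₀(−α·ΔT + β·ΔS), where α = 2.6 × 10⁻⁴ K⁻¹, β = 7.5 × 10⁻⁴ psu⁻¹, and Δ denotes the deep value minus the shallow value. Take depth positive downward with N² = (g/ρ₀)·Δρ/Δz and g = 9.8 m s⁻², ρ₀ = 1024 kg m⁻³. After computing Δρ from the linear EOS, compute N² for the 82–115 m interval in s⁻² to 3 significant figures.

ΔT = -4.1 K, ΔS = +0.57 psu (deep − shallow).
Δρ/ρ₀ = −αΔT + βΔS = 1.066 × 10⁻³ + 4.275 × 10⁻⁴ = 1.4935 × 10⁻³, so Δρ ≈ 1.529 kg m⁻³.
N² = (g/ρ₀)·Δρ/Δz = g·(Δρ/ρ₀)/Δz = 9.8 × 1.4935 × 10⁻³ / 33 = 4.4352 × 10⁻⁴ s⁻² ≈ 4.44 × 10⁻⁴ s⁻².

4.44 × 10⁻⁴ s⁻²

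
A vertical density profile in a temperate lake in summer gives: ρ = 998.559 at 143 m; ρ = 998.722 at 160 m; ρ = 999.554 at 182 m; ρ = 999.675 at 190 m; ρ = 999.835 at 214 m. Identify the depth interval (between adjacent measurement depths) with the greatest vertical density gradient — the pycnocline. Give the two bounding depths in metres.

Compute the density gradient over each adjacent pair:
  143–160 m: Δρ/Δz = 0.163/17 = 9.6 × 10⁻³ kg m⁻⁴
  160–182 m: Δρ/Δz = 0.832/22 = 0.038 kg m⁻⁴
  182–190 m: Δρ/Δz = 0.121/8 = 0.015 kg m⁻⁴
  190–214 m: Δρ/Δz = 0.160/24 = 6.7 × 10⁻³ kg m⁻⁴
The largest gradient is in the 160–182 m interval — the pycnocline.

160–182 m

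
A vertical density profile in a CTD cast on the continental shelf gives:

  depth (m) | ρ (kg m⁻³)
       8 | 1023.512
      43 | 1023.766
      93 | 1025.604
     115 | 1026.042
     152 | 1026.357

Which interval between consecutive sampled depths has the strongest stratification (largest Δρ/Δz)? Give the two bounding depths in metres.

Compute the density gradient over each adjacent pair:
  8–43 m: Δρ/Δz = 0.254/35 = 7.3 × 10⁻³ kg m⁻⁴
  43–93 m: Δρ/Δz = 1.838/50 = 0.037 kg m⁻⁴
  93–115 m: Δρ/Δz = 0.438/22 = 0.020 kg m⁻⁴
  115–152 m: Δρ/Δz = 0.315/37 = 8.5 × 10⁻³ kg m⁻⁴
The largest gradient is in the 43–93 m interval — the pycnocline.

43–93 m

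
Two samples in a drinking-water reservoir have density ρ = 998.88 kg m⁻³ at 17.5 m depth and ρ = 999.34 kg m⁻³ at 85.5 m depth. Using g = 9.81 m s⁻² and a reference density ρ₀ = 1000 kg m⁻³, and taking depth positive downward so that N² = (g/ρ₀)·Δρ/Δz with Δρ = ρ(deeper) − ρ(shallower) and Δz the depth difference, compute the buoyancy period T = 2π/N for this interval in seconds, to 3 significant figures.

Δρ = 999.34 − 998.88 = 0.46 kg m⁻³ over Δz = 85.5 − 17.5 = 68 m.
N² = (9.81/1000) × (0.46/68) = 6.6362 × 10⁻⁵ s⁻².
N = √(6.6362 × 10⁻⁵) = 8.1463 × 10⁻³ rad s⁻¹, so T = 2π/N = 771.29 s ≈ 771 s.

771 s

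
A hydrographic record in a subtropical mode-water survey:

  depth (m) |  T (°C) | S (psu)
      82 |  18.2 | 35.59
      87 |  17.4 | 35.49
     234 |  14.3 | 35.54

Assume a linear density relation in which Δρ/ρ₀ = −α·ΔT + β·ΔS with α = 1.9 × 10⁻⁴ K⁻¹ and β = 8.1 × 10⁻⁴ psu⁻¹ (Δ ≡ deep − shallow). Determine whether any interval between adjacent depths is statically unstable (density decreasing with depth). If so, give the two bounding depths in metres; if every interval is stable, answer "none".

none

Evaluate Δρ/ρ₀ = −αΔT + βΔS across each adjacent pair:
  82–87 m: −αΔT+βΔS = −(1.9 × 10⁻⁴)(-0.8)+(8.1 × 10⁻⁴)(-0.10) = 7.1 × 10⁻⁵ → stable
  87–234 m: −αΔT+βΔS = −(1.9 × 10⁻⁴)(-3.1)+(8.1 × 10⁻⁴)(+0.05) = 6.3 × 10⁻⁴ → stable
Every interval has Δρ > 0: the column is stably stratified throughout.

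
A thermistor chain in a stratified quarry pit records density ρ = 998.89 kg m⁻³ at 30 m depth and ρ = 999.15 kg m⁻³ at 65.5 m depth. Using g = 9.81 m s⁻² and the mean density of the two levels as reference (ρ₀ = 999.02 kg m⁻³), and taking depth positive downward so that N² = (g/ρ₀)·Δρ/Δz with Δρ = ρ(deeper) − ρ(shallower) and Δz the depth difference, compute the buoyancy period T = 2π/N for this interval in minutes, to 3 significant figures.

Δρ = 999.15 − 998.89 = 0.26 kg m⁻³ over Δz = 65.5 − 30 = 35.5 m.
N² = (9.81/999.02) × (0.26/35.5) = 7.1918 × 10⁻⁵ s⁻².
N = √(7.1918 × 10⁻⁵) = 8.4804 × 10⁻³ rad s⁻¹, so T = 2π/N = 740.91 s = 12.348 min ≈ 12.3 min.
Since Δρ > 0 the layer is stably stratified.

12.3 min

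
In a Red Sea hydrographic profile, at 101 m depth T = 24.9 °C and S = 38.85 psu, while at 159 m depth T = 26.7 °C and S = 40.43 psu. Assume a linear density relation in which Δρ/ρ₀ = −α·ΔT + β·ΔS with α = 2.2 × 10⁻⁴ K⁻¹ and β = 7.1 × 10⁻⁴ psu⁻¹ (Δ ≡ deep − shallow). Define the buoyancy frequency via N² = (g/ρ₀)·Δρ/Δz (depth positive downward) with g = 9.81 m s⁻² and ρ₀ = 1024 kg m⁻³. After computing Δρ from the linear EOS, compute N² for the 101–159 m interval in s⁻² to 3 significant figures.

ΔT = +1.8 K, ΔS = +1.58 psu (deep − shallow).
Δρ/ρ₀ = −αΔT + βΔS = -3.96 × 10⁻⁴ + 1.1218 × 10⁻³ = 7.258 × 10⁻⁴, so Δρ ≈ 0.7432 kg m⁻³.
N² = (g/ρ₀)·Δρ/Δz = g·(Δρ/ρ₀)/Δz = 9.81 × 7.258 × 10⁻⁴ / 58 = 1.2276 × 10⁻⁴ s⁻² ≈ 1.23 × 10⁻⁴ s⁻².

1.23 × 10⁻⁴ s⁻²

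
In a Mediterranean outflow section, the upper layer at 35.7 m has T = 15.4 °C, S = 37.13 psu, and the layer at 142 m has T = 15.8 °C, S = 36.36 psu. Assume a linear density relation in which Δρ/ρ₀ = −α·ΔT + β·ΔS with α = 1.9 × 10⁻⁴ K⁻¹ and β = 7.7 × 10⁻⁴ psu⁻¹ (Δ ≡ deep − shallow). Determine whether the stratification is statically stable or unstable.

unstable

ΔT = 15.8 − 15.4 = +0.4 K and ΔS = 36.36 − 37.13 = -0.77 psu (deep − shallow).
−αΔT = -7.60 × 10⁻⁵; βΔS = -5.929 × 10⁻⁴; sum Δρ/ρ₀ = -6.689 × 10⁻⁴.
Δρ/ρ₀ < 0, so Δρ < 0: deeper water is lighter → statically unstable; the column would overturn.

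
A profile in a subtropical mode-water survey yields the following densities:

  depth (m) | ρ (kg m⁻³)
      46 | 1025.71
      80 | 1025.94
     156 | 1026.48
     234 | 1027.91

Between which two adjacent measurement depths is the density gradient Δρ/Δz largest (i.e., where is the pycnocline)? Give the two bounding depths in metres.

Compute the density gradient over each adjacent pair:
  46–80 m: Δρ/Δz = 0.23/34 = 6.8 × 10⁻³ kg m⁻⁴
  80–156 m: Δρ/Δz = 0.54/76 = 7.1 × 10⁻³ kg m⁻⁴
  156–234 m: Δρ/Δz = 1.43/78 = 0.018 kg m⁻⁴
The largest gradient is in the 156–234 m interval — the pycnocline.

156–234 m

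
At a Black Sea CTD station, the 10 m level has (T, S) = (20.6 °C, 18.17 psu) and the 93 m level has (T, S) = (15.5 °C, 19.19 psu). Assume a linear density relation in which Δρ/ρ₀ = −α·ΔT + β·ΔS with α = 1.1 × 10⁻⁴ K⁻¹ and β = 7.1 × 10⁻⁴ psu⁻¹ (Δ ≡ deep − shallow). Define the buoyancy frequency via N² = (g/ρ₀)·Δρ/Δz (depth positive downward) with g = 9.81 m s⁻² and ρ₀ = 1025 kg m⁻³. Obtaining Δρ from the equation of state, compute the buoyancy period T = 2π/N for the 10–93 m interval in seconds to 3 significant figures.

510 s

ΔT = -5.1 K, ΔS = +1.02 psu (deep − shallow).
Δρ/ρ₀ = −αΔT + βΔS = 5.61 × 10⁻⁴ + 7.242 × 10⁻⁴ = 1.2852 × 10⁻³, so Δρ ≈ 1.317 kg m⁻³.
N² = (g/ρ₀)·Δρ/Δz = g·(Δρ/ρ₀)/Δz = 9.81 × 1.2852 × 10⁻³ / 83 = 1.5190 × 10⁻⁴ s⁻².
N = √(1.5190 × 10⁻⁴) = 0.012325 rad s⁻¹ → T = 2π/N = 509.79 s ≈ 510 s.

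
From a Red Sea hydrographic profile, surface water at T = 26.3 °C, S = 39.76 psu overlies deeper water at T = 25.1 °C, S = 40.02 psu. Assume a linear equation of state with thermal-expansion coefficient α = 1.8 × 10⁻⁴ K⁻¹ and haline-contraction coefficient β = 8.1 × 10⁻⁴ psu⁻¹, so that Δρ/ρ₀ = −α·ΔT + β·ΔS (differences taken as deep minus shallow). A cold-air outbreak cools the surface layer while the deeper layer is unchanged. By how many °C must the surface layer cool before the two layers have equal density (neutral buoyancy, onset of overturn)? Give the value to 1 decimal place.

Neutral buoyancy requires Δρ = 0, i.e. −α(T_deep − T_surf′) + β(S_deep − S_surf) = 0.
T_surf′ = T_deep − (β/α)·ΔS = 25.1 − (8.1 × 10⁻⁴/1.8 × 10⁻⁴)·(+0.26) = 23.930 °C.
Cooling required: 26.3 − (23.930) = 2.370 °C.

2.4 °C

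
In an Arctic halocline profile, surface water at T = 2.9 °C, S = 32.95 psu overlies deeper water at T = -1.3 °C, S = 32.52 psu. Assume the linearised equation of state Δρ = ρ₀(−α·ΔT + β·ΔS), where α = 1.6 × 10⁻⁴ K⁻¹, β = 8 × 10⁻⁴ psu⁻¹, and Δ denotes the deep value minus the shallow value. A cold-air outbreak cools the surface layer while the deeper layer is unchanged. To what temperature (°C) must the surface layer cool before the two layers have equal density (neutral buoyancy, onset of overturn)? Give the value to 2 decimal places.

0.85 °C

Neutral buoyancy requires Δρ = 0, i.e. −α(T_deep − T_surf′) + β(S_deep − S_surf) = 0.
T_surf′ = T_deep − (β/α)·ΔS = -1.3 − (8 × 10⁻⁴/1.6 × 10⁻⁴)·(-0.43) = 0.8500 °C.
Cooling required: 2.9 − (0.8500) = 2.0500 °C.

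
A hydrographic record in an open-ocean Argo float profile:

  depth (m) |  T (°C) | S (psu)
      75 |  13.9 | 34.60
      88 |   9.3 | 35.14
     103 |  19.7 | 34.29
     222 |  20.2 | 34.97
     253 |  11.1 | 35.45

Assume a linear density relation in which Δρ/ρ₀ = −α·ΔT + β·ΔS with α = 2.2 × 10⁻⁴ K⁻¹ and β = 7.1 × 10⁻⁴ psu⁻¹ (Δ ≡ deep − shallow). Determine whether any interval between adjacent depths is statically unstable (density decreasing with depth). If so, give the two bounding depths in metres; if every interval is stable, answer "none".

Evaluate Δρ/ρ₀ = −αΔT + βΔS across each adjacent pair:
  75–88 m: −αΔT+βΔS = −(2.2 × 10⁻⁴)(-4.6)+(7.1 × 10⁻⁴)(+0.54) = 1.4 × 10⁻³ → stable
  88–103 m: −αΔT+βΔS = −(2.2 × 10⁻⁴)(+10.4)+(7.1 × 10⁻⁴)(-0.85) = -2.9 × 10⁻³ → UNSTABLE
  103–222 m: −αΔT+βΔS = −(2.2 × 10⁻⁴)(+0.5)+(7.1 × 10⁻⁴)(+0.68) = 3.7 × 10⁻⁴ → stable
  222–253 m: −αΔT+βΔS = −(2.2 × 10⁻⁴)(-9.1)+(7.1 × 10⁻⁴)(+0.48) = 2.3 × 10⁻³ → stable
The 88–103 m interval has Δρ < 0: lighter water underlies denser water.

88–103 m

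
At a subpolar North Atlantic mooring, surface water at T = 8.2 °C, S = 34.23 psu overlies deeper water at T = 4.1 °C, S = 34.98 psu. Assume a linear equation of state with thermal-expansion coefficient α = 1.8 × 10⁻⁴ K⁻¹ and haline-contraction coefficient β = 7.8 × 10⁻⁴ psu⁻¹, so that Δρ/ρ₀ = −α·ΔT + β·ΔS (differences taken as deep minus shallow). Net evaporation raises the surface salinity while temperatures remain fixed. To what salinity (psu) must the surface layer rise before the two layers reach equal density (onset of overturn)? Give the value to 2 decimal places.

Neutral buoyancy requires −α(T_deep − T_surf) + β(S_deep − S_surf′) = 0.
S_surf′ = S_deep − (α/β)·ΔT = 34.98 − (1.8 × 10⁻⁴/7.8 × 10⁻⁴)·(-4.1) = 35.9262 psu.
Increase required: 35.9262 − 34.23 = 1.6962 psu.

35.93 psu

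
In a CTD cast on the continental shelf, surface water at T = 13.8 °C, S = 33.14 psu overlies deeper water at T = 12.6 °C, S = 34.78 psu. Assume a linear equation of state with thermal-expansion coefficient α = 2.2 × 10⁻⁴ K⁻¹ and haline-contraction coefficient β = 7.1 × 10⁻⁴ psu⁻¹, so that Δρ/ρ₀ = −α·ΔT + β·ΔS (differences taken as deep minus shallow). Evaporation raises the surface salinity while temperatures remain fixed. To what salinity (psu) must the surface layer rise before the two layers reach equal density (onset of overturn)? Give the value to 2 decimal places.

Neutral buoyancy requires −α(T_deep − T_surf) + β(S_deep − S_surf′) = 0.
S_surf′ = S_deep − (α/β)·ΔT = 34.78 − (2.2 × 10⁻⁴/7.1 × 10⁻⁴)·(-1.2) = 35.1518 psu.
Increase required: 35.1518 − 33.14 = 2.0118 psu.

35.15 psu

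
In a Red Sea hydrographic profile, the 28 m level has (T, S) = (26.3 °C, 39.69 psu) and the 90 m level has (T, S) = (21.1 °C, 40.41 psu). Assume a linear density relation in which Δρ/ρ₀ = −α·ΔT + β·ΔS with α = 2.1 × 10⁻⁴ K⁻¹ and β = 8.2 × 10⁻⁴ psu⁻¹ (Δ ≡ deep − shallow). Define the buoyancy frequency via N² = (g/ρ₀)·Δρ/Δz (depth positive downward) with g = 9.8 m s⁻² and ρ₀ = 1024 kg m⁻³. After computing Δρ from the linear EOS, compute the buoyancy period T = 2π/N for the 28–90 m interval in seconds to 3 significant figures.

385 s

ΔT = -5.2 K, ΔS = +0.72 psu (deep − shallow).
Δρ/ρ₀ = −αΔT + βΔS = 1.092 × 10⁻³ + 5.904 × 10⁻⁴ = 1.6824 × 10⁻³, so Δρ ≈ 1.723 kg m⁻³.
N² = (g/ρ₀)·Δρ/Δz = g·(Δρ/ρ₀)/Δz = 9.8 × 1.6824 × 10⁻³ / 62 = 2.6593 × 10⁻⁴ s⁻².
N = √(2.6593 × 10⁻⁴) = 0.016307 rad s⁻¹ → T = 2π/N = 385.31 s ≈ 385 s.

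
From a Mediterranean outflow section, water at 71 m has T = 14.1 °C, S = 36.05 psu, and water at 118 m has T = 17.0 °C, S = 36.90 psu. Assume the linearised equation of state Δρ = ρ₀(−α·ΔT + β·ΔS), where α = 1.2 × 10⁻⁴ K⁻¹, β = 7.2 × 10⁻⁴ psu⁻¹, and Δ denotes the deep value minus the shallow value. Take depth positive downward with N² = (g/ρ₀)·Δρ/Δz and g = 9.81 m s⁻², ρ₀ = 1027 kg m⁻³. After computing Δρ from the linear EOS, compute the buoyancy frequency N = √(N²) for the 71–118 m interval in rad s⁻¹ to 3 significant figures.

ΔT = +2.9 K, ΔS = +0.85 psu (deep − shallow).
Δρ/ρ₀ = −αΔT + βΔS = -3.48 × 10⁻⁴ + 6.12 × 10⁻⁴ = 2.64 × 10⁻⁴, so Δρ ≈ 0.2711 kg m⁻³.
N² = (g/ρ₀)·Δρ/Δz = g·(Δρ/ρ₀)/Δz = 9.81 × 2.64 × 10⁻⁴ / 47 = 5.5103 × 10⁻⁵ s⁻².
N = √(5.5103 × 10⁻⁵) = 7.4231 × 10⁻³ rad s⁻¹ ≈ 7.42 × 10⁻³ rad s⁻¹.

7.42 × 10⁻³ rad s⁻¹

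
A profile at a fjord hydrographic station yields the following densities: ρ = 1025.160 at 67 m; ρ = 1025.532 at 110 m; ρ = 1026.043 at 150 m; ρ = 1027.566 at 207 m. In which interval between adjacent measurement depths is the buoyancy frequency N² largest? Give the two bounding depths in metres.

Compute the density gradient over each adjacent pair:
  67–110 m: Δρ/Δz = 0.372/43 = 8.7 × 10⁻³ kg m⁻⁴
  110–150 m: Δρ/Δz = 0.511/40 = 0.013 kg m⁻⁴
  150–207 m: Δρ/Δz = 1.523/57 = 0.027 kg m⁻⁴
The largest gradient is in the 150–207 m interval — the pycnocline.

150–207 m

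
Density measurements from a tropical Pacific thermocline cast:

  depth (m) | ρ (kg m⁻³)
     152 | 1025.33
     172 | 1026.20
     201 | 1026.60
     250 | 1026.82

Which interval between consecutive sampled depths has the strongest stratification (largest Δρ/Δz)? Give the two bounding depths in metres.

Compute the density gradient over each adjacent pair:
  152–172 m: Δρ/Δz = 0.87/20 = 0.043 kg m⁻⁴
  172–201 m: Δρ/Δz = 0.40/29 = 0.014 kg m⁻⁴
  201–250 m: Δρ/Δz = 0.22/49 = 4.5 × 10⁻³ kg m⁻⁴
The largest gradient is in the 152–172 m interval — the pycnocline.

152–172 m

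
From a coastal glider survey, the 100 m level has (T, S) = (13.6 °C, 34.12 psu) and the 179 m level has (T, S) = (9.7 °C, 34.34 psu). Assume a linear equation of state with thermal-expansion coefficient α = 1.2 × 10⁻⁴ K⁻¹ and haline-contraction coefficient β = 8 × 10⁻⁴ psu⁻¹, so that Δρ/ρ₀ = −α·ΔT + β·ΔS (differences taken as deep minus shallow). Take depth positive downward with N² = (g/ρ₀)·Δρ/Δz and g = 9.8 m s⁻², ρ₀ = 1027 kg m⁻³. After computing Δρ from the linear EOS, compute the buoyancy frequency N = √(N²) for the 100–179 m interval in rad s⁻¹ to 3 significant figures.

ΔT = -3.9 K, ΔS = +0.22 psu (deep − shallow).
Δρ/ρ₀ = −αΔT + βΔS = 4.68 × 10⁻⁴ + 1.76 × 10⁻⁴ = 6.44 × 10⁻⁴, so Δρ ≈ 0.6614 kg m⁻³.
N² = (g/ρ₀)·Δρ/Δz = g·(Δρ/ρ₀)/Δz = 9.8 × 6.44 × 10⁻⁴ / 79 = 7.9889 × 10⁻⁵ s⁻².
N = √(7.9889 × 10⁻⁵) = 8.9381 × 10⁻³ rad s⁻¹ ≈ 8.94 × 10⁻³ rad s⁻¹.

8.94 × 10⁻³ rad s⁻¹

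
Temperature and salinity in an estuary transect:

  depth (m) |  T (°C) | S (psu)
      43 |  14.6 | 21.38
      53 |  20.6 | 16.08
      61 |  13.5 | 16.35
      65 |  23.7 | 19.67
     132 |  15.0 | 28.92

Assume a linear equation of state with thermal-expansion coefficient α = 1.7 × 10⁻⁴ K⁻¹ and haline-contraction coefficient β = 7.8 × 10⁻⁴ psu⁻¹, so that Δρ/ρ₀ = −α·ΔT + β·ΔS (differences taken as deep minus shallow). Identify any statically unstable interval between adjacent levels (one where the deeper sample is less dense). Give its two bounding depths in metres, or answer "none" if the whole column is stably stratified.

Evaluate Δρ/ρ₀ = −αΔT + βΔS across each adjacent pair:
  43–53 m: −αΔT+βΔS = −(1.7 × 10⁻⁴)(+6.0)+(7.8 × 10⁻⁴)(-5.30) = -5.2 × 10⁻³ → UNSTABLE
  53–61 m: −αΔT+βΔS = −(1.7 × 10⁻⁴)(-7.1)+(7.8 × 10⁻⁴)(+0.27) = 1.4 × 10⁻³ → stable
  61–65 m: −αΔT+βΔS = −(1.7 × 10⁻⁴)(+10.2)+(7.8 × 10⁻⁴)(+3.32) = 8.6 × 10⁻⁴ → stable
  65–132 m: −αΔT+βΔS = −(1.7 × 10⁻⁴)(-8.7)+(7.8 × 10⁻⁴)(+9.25) = 8.7 × 10⁻³ → stable
The 43–53 m interval has Δρ < 0: lighter water underlies denser water.

43–53 m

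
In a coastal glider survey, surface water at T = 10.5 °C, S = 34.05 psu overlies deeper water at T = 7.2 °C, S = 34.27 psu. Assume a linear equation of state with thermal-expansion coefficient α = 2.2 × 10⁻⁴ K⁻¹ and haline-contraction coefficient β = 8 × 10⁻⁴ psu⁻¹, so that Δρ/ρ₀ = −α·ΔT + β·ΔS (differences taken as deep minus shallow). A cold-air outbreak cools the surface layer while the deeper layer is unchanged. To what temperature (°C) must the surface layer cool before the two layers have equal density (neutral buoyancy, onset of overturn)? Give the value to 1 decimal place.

Neutral buoyancy requires Δρ = 0, i.e. −α(T_deep − T_surf′) + β(S_deep − S_surf) = 0.
T_surf′ = T_deep − (β/α)·ΔS = 7.2 − (8 × 10⁻⁴/2.2 × 10⁻⁴)·(+0.22) = 6.400 °C.
Cooling required: 10.5 − (6.400) = 4.100 °C.

6.4 °C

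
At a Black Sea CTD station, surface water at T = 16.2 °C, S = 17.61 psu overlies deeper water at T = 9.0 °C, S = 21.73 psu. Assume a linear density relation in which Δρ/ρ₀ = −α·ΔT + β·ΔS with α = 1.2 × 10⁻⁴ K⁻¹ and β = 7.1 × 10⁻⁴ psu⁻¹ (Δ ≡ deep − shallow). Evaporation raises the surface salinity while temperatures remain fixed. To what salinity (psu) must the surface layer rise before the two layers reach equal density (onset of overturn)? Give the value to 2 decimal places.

Neutral buoyancy requires −α(T_deep − T_surf) + β(S_deep − S_surf′) = 0.
S_surf′ = S_deep − (α/β)·ΔT = 21.73 − (1.2 × 10⁻⁴/7.1 × 10⁻⁴)·(-7.2) = 22.9469 psu.
Increase required: 22.9469 − 17.61 = 5.3369 psu.

22.95 psu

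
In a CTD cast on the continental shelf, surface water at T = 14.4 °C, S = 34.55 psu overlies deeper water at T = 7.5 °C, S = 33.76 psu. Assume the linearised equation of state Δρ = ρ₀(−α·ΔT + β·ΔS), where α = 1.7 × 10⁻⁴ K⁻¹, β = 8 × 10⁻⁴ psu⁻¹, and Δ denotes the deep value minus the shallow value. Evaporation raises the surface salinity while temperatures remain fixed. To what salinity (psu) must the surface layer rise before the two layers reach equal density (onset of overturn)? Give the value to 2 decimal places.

35.23 psu

Neutral buoyancy requires −α(T_deep − T_surf) + β(S_deep − S_surf′) = 0.
S_surf′ = S_deep − (α/β)·ΔT = 33.76 − (1.7 × 10⁻⁴/8 × 10⁻⁴)·(-6.9) = 35.2263 psu.
Increase required: 35.2263 − 34.55 = 0.6763 psu.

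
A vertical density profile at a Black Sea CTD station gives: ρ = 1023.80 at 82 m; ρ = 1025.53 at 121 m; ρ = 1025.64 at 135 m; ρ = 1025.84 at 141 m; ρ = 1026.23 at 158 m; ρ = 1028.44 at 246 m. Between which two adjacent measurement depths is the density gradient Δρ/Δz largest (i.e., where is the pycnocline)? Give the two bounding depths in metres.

82–121 m

Compute the density gradient over each adjacent pair:
  82–121 m: Δρ/Δz = 1.73/39 = 0.044 kg m⁻⁴
  121–135 m: Δρ/Δz = 0.11/14 = 7.9 × 10⁻³ kg m⁻⁴
  135–141 m: Δρ/Δz = 0.20/6 = 0.033 kg m⁻⁴
  141–158 m: Δρ/Δz = 0.39/17 = 0.023 kg m⁻⁴
  158–246 m: Δρ/Δz = 2.21/88 = 0.025 kg m⁻⁴
The largest gradient is in the 82–121 m interval — the pycnocline.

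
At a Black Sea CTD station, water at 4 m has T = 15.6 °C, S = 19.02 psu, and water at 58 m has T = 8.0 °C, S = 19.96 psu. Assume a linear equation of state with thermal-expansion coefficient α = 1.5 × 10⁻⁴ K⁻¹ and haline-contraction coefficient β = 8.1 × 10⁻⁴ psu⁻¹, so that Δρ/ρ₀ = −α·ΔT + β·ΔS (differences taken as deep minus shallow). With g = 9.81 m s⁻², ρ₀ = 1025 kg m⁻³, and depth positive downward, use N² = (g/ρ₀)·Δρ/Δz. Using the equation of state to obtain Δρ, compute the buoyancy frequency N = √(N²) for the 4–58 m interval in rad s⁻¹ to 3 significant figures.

ΔT = -7.6 K, ΔS = +0.94 psu (deep − shallow).
Δρ/ρ₀ = −αΔT + βΔS = 1.14 × 10⁻³ + 7.614 × 10⁻⁴ = 1.9014 × 10⁻³, so Δρ ≈ 1.949 kg m⁻³.
N² = (g/ρ₀)·Δρ/Δz = g·(Δρ/ρ₀)/Δz = 9.81 × 1.9014 × 10⁻³ / 54 = 3.4542 × 10⁻⁴ s⁻².
N = √(3.4542 × 10⁻⁴) = 0.018585 rad s⁻¹ ≈ 0.0186 rad s⁻¹.

0.0186 rad s⁻¹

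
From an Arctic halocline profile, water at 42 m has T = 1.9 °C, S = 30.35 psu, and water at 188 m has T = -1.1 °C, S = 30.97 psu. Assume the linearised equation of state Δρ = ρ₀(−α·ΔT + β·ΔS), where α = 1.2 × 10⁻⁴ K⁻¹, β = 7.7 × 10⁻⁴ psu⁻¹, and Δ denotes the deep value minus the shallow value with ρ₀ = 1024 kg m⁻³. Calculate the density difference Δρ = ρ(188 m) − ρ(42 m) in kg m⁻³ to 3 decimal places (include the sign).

ΔT = -3.0 K, ΔS = +0.62 psu (deep − shallow).
Δρ/ρ₀ = −(1.2 × 10⁻⁴)(-3.0) + (7.7 × 10⁻⁴)(+0.62) = 8.374 × 10⁻⁴.
Δρ = 1024 × (8.374 × 10⁻⁴) = +0.857 kg m⁻³.
Positive Δρ: denser below, stable.

+0.857 kg m⁻³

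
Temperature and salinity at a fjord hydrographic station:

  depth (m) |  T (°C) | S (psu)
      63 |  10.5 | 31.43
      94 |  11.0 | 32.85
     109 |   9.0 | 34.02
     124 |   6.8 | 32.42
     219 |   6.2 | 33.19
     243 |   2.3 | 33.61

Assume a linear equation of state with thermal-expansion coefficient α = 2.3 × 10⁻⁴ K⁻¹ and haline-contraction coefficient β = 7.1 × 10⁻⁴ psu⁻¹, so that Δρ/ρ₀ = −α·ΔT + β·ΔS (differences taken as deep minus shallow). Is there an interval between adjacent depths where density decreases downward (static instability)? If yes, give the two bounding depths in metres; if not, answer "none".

Evaluate Δρ/ρ₀ = −αΔT + βΔS across each adjacent pair:
  63–94 m: −αΔT+βΔS = −(2.3 × 10⁻⁴)(+0.5)+(7.1 × 10⁻⁴)(+1.42) = 8.9 × 10⁻⁴ → stable
  94–109 m: −αΔT+βΔS = −(2.3 × 10⁻⁴)(-2.0)+(7.1 × 10⁻⁴)(+1.17) = 1.3 × 10⁻³ → stable
  109–124 m: −αΔT+βΔS = −(2.3 × 10⁻⁴)(-2.2)+(7.1 × 10⁻⁴)(-1.60) = -6.3 × 10⁻⁴ → UNSTABLE
  124–219 m: −αΔT+βΔS = −(2.3 × 10⁻⁴)(-0.6)+(7.1 × 10⁻⁴)(+0.77) = 6.8 × 10⁻⁴ → stable
  219–243 m: −αΔT+βΔS = −(2.3 × 10⁻⁴)(-3.9)+(7.1 × 10⁻⁴)(+0.42) = 1.2 × 10⁻³ → stable
The 109–124 m interval has Δρ < 0: lighter water underlies denser water.

109–124 m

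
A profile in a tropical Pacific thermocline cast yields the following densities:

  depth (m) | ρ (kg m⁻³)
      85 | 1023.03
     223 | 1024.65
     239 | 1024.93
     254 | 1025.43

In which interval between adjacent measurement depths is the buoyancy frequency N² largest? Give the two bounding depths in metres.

Compute the density gradient over each adjacent pair:
  85–223 m: Δρ/Δz = 1.62/138 = 0.012 kg m⁻⁴
  223–239 m: Δρ/Δz = 0.28/16 = 0.018 kg m⁻⁴
  239–254 m: Δρ/Δz = 0.50/15 = 0.033 kg m⁻⁴
The largest gradient is in the 239–254 m interval — the pycnocline.

239–254 m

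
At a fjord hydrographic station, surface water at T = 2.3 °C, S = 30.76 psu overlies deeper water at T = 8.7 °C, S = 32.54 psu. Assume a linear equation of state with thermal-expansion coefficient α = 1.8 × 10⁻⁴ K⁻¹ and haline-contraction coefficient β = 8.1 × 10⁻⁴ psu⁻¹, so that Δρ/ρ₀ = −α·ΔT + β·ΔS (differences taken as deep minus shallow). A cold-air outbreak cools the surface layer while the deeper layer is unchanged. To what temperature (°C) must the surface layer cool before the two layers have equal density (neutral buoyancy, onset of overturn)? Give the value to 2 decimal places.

Neutral buoyancy requires Δρ = 0, i.e. −α(T_deep − T_surf′) + β(S_deep − S_surf) = 0.
T_surf′ = T_deep − (β/α)·ΔS = 8.7 − (8.1 × 10⁻⁴/1.8 × 10⁻⁴)·(+1.78) = 0.6900 °C.
Cooling required: 2.3 − (0.6900) = 1.6100 °C.

0.69 °C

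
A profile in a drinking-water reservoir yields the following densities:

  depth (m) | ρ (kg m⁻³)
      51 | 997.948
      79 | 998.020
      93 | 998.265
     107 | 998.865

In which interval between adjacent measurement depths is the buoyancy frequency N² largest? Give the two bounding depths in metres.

93–107 m

Compute the density gradient over each adjacent pair:
  51–79 m: Δρ/Δz = 0.072/28 = 2.6 × 10⁻³ kg m⁻⁴
  79–93 m: Δρ/Δz = 0.245/14 = 0.017 kg m⁻⁴
  93–107 m: Δρ/Δz = 0.600/14 = 0.043 kg m⁻⁴
The largest gradient is in the 93–107 m interval — the pycnocline.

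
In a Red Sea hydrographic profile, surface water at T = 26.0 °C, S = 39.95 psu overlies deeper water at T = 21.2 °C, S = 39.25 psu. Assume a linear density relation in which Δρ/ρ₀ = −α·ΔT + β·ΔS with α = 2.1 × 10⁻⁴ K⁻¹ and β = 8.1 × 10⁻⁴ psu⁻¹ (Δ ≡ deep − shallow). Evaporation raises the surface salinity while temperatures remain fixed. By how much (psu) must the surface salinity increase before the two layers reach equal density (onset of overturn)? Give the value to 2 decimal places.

0.54 psu

Neutral buoyancy requires −α(T_deep − T_surf) + β(S_deep − S_surf′) = 0.
S_surf′ = S_deep − (α/β)·ΔT = 39.25 − (2.1 × 10⁻⁴/8.1 × 10⁻⁴)·(-4.8) = 40.4944 psu.
Increase required: 40.4944 − 39.95 = 0.5444 psu.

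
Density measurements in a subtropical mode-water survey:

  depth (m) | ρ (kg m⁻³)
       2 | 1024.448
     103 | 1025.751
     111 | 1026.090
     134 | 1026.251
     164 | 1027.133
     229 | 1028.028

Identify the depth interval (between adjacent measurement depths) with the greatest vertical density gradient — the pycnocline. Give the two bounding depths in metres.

103–111 m

Compute the density gradient over each adjacent pair:
  2–103 m: Δρ/Δz = 1.303/101 = 0.013 kg m⁻⁴
  103–111 m: Δρ/Δz = 0.339/8 = 0.042 kg m⁻⁴
  111–134 m: Δρ/Δz = 0.161/23 = 7.0 × 10⁻³ kg m⁻⁴
  134–164 m: Δρ/Δz = 0.882/30 = 0.029 kg m⁻⁴
  164–229 m: Δρ/Δz = 0.895/65 = 0.014 kg m⁻⁴
The largest gradient is in the 103–111 m interval — the pycnocline.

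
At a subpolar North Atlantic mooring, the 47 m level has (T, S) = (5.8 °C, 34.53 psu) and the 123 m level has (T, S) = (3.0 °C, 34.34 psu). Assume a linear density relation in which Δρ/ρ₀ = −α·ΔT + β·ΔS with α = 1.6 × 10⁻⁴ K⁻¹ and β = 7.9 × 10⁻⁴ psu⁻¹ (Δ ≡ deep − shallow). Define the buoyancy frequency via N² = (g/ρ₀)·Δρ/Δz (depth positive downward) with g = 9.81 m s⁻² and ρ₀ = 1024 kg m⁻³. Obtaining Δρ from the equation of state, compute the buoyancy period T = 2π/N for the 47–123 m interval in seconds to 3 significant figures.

1.01 × 10³ s

ΔT = -2.8 K, ΔS = -0.19 psu (deep − shallow).
Δρ/ρ₀ = −αΔT + βΔS = 4.48 × 10⁻⁴ − 1.501 × 10⁻⁴ = 2.979 × 10⁻⁴, so Δρ ≈ 0.3050 kg m⁻³.
N² = (g/ρ₀)·Δρ/Δz = g·(Δρ/ρ₀)/Δz = 9.81 × 2.979 × 10⁻⁴ / 76 = 3.8453 × 10⁻⁵ s⁻².
N = √(3.8453 × 10⁻⁵) = 6.2010 × 10⁻³ rad s⁻¹ → T = 2π/N = 1.0133 × 10³ s ≈ 1.01 × 10³ s.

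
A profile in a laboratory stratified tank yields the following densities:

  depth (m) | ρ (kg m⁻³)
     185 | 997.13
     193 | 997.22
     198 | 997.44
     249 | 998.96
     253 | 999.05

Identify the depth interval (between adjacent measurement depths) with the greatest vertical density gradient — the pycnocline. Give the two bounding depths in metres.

Compute the density gradient over each adjacent pair:
  185–193 m: Δρ/Δz = 0.09/8 = 0.011 kg m⁻⁴
  193–198 m: Δρ/Δz = 0.22/5 = 0.044 kg m⁻⁴
  198–249 m: Δρ/Δz = 1.52/51 = 0.030 kg m⁻⁴
  249–253 m: Δρ/Δz = 0.09/4 = 0.022 kg m⁻⁴
The largest gradient is in the 193–198 m interval — the pycnocline.

193–198 m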